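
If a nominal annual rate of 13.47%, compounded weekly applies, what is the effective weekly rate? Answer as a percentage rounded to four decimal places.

0.2590%

With a nominal annual rate compounded weekly, the periodic rate is the nominal rate divided by 52.
i = 0.1347 / 52 = 0.0025904 = 0.2590%.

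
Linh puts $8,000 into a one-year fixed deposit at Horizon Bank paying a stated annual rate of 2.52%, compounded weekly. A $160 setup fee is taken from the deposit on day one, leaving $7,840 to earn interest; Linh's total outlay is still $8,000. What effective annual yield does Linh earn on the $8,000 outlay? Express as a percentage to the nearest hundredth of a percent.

0.50%

Value after one year: 7,840 × (1 + 0.0252/52)^52 = 7,840 × 1.025514 = $8,040.03.
Effective yield on the $8,000 outlay: 8,040.03 / 8,000 − 1 = 0.005004 = 0.50%.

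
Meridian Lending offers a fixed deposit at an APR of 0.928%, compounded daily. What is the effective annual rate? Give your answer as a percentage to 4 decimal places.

0.9323%

EAR = (1 + 0.00928/365)^365 − 1.
= 1.009323 − 1 = 0.9323%.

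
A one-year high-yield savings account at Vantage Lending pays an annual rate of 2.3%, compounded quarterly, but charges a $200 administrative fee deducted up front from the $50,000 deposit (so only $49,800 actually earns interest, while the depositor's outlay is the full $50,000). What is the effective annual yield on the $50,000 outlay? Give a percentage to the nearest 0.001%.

1.911%

Value after one year: 49,800 × (1 + 0.023/4)^4 = 49,800 × 1.023199 = $50,955.32.
Effective yield on the $50,000 outlay: 50,955.32 / 50,000 − 1 = 0.019106 = 1.911%.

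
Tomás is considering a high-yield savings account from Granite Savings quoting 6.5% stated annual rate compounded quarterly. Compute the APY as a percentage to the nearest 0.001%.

EAR = (1 + 0.065/4)^4 − 1.
= (1 + 0.016250)^4 − 1 = 1.066602 − 1 = 6.660%.

6.660%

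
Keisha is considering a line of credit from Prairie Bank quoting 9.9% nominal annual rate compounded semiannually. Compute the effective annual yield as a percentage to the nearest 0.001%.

EAR = (1 + 0.099/2)^2 − 1.
= 1.101450 − 1 = 10.145%.

10.145%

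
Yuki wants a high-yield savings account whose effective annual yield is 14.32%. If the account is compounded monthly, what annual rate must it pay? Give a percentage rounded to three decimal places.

13.458%

(1 + r/12)^12 − 1 = 0.1432, so 1 + r/12 = 1.1432^(1/12).
r/12 = 0.011215, so r = 0.134580 = 13.458%.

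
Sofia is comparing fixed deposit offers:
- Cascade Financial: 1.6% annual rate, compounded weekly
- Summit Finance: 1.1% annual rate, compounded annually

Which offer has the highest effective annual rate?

Cascade Financial

Cascade Financial: (1 + 0.016/52)^52 − 1 = 1.613%
Summit Finance: compounded annually, EAR = 1.100%
The highest effective annual rate is Cascade Financial at 1.613%.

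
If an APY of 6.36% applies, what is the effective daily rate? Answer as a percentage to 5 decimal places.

0.01689%

The per-day rate i satisfies (1 + i)^365 = 1 + 0.0636.
i = 1.0636^(1/365) − 1 = 0.0001689 = 0.01689%.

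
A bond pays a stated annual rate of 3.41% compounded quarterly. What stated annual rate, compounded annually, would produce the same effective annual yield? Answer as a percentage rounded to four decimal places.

3.4539%

EAR = (1 + 0.0341/4)^4 − 1 = 0.034539.
Compounded annually, the equivalent nominal rate is the EAR itself: 3.4539%.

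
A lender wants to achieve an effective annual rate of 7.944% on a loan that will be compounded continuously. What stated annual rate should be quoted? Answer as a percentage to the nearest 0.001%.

7.644%

Continuous: nominal r satisfies e^r − 1 = 0.07944.
r = ln(1 + 0.07944) = ln(1.07944) = 0.076442 = 7.644%.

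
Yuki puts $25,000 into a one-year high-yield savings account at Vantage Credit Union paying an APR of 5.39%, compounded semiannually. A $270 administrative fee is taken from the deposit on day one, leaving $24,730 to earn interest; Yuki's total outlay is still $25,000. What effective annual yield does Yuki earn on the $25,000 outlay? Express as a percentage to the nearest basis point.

Value after one year: 24,730 × (1 + 0.0539/2)^2 = 24,730 × 1.054626 = $26,080.91.
Effective yield on the $25,000 outlay: 26,080.91 / 25,000 − 1 = 0.043236 = 4.32%.

4.32%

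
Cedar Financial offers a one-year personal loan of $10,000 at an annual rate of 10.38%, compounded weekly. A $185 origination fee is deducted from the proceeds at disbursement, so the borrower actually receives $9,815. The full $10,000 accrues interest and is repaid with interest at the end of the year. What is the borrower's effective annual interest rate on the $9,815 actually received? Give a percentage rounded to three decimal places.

Amount owed after one year: 10,000 × (1 + 0.1038/52)^52 = 10,000 × 1.109264 = $11,092.64.
Effective rate on net proceeds: 11,092.64 / 9,815 − 1 = 0.130172 = 13.017%.

13.017%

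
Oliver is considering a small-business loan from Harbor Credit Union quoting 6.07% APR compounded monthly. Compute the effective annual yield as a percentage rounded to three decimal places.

6.242%

EAR = (1 + 0.0607/12)^12 − 1.
= 1.062418 − 1 = 6.242%.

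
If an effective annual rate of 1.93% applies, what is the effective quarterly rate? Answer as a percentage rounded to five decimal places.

0.47905%

The per-quarter rate i satisfies (1 + i)^4 = 1 + 0.0193.
i = 1.0193^(1/4) − 1 = 0.0047905 = 0.47905%.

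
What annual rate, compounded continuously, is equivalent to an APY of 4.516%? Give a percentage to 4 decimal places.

4.4170%

Continuous: nominal r satisfies e^r − 1 = 0.04516.
r = ln(1 + 0.04516) = ln(1.04516) = 0.044170 = 4.4170%.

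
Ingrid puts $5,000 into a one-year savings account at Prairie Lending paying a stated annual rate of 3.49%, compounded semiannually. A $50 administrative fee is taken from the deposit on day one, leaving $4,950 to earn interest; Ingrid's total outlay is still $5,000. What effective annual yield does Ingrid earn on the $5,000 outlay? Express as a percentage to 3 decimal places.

2.485%

Value after one year: 4,950 × (1 + 0.0349/2)^2 = 4,950 × 1.035205 = $5,124.26.
Effective yield on the $5,000 outlay: 5,124.26 / 5,000 − 1 = 0.024852 = 2.485%.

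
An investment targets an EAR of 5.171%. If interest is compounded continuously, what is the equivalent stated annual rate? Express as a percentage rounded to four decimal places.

Continuous: nominal r satisfies e^r − 1 = 0.05171.
r = ln(1 + 0.05171) = ln(1.05171) = 0.050417 = 5.0417%.

5.0417%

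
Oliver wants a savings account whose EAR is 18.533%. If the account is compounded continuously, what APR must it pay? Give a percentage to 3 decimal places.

17.002%

Continuous: nominal r satisfies e^r − 1 = 0.18533.
r = ln(1 + 0.18533) = ln(1.18533) = 0.170021 = 17.002%.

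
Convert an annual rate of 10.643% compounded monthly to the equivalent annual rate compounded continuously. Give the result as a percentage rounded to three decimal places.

10.596%

EAR = (1 + 0.10643/12)^12 − 1 = 0.111778.
Equivalent continuous rate: r = ln(1 + 0.111778) = 0.105961 = 10.596%.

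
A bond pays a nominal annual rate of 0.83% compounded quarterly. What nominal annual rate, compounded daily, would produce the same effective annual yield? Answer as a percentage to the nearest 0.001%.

0.829%

EAR = (1 + 0.0083/4)^4 − 1 = 0.008326.
Solve (1 + r/365)^365 = 1.008326: r/365 = 1.008326^(1/365) − 1 = 0.000023, so r = 0.008291 = 0.829%.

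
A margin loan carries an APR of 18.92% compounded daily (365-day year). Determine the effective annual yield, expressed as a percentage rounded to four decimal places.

EAR = (1 + 0.1892/365)^365 − 1.
= 1.208223 − 1 = 20.8223%.

20.8223%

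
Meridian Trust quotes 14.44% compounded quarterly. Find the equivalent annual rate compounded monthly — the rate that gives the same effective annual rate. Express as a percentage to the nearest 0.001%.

EAR = (1 + 0.1444/4)^4 − 1 = 0.152409.
Solve (1 + r/12)^12 = 1.152409: r/12 = 1.152409^(1/12) − 1 = 0.011891, so r = 0.142696 = 14.270%.

14.270%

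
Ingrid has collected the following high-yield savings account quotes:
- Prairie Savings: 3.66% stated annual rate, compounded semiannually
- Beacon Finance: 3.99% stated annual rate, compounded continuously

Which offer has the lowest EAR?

Prairie Savings

Prairie Savings: (1 + 0.0366/2)^2 − 1 = 3.693%
Beacon Finance: e^0.0399 − 1 = 4.071%
The lowest effective annual rate is Prairie Savings at 3.693%.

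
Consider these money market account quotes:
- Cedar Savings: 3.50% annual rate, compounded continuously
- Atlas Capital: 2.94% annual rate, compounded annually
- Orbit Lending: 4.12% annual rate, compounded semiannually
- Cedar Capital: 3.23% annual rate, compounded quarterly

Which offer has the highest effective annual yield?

Cedar Savings: e^0.0350 − 1 = 3.562%
Atlas Capital: compounded annually, EAR = 2.940%
Orbit Lending: (1 + 0.0412/2)^2 − 1 = 4.162%
Cedar Capital: (1 + 0.0323/4)^4 − 1 = 3.269%
The highest effective annual rate is Orbit Lending at 4.162%.

Orbit Lending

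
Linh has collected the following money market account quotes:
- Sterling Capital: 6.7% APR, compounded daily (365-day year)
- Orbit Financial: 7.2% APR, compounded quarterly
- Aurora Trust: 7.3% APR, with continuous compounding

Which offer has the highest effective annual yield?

Aurora Trust

Sterling Capital: (1 + 0.067/365)^365 − 1 = 6.929%
Orbit Financial: (1 + 0.072/4)^4 − 1 = 7.397%
Aurora Trust: e^0.073 − 1 = 7.573%
The highest effective annual rate is Aurora Trust at 7.573%.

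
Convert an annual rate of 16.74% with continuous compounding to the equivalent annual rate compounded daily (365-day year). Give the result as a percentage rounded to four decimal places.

16.7438%

EAR under continuous compounding: e^0.1674 − 1 = 0.182227.
Solve (1 + r/365)^365 = 1.182227: r/365 = 1.182227^(1/365) − 1 = 0.000459, so r = 0.167438 = 16.7438%.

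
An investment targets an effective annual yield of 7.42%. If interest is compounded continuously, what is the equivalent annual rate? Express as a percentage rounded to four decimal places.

7.1576%

Continuous: nominal r satisfies e^r − 1 = 0.0742.
r = ln(1 + 0.0742) = ln(1.0742) = 0.071576 = 7.1576%.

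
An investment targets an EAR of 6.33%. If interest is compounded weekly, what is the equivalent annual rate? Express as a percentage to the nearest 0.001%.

6.141%

(1 + r/52)^52 − 1 = 0.0633, so 1 + r/52 = 1.0633^(1/52).
r/52 = 0.001181, so r = 0.061414 = 6.141%.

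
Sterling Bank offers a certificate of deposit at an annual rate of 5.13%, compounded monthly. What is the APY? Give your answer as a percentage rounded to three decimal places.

5.252%

EAR = (1 + 0.0513/12)^12 − 1.
= (1 + 0.004275)^12 − 1 = 1.052524 − 1 = 5.252%.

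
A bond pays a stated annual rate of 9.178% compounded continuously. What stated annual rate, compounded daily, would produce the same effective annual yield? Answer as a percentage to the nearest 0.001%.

EAR under continuous compounding: e^0.09178 − 1 = 0.096124.
Solve (1 + r/365)^365 = 1.096124: r/365 = 1.096124^(1/365) − 1 = 0.000251, so r = 0.091792 = 9.179%.

9.179%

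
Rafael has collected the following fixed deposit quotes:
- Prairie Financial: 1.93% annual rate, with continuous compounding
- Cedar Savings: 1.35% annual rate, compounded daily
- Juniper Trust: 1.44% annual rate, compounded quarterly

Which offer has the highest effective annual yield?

Prairie Financial: e^0.0193 − 1 = 1.949%
Cedar Savings: (1 + 0.0135/365)^365 − 1 = 1.359%
Juniper Trust: (1 + 0.0144/4)^4 − 1 = 1.448%
The highest effective annual rate is Prairie Financial at 1.949%.

Prairie Financial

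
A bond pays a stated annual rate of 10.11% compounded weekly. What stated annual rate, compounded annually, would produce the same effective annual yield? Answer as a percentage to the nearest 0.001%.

EAR = (1 + 0.1011/52)^52 − 1 = 0.106279.
Compounded annually, the equivalent nominal rate is the EAR itself: 10.628%.

10.628%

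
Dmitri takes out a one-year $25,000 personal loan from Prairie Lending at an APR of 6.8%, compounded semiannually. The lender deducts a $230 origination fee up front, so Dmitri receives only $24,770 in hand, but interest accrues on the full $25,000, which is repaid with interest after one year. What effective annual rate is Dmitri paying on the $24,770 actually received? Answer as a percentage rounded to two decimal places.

7.91%

Amount owed after one year: 25,000 × (1 + 0.068/2)^2 = 25,000 × 1.069156 = $26,728.90.
Effective rate on net proceeds: 26,728.90 / 24,770 − 1 = 0.079084 = 7.91%.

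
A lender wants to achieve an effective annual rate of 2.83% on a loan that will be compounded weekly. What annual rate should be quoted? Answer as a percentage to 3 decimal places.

2.791%

(1 + r/52)^52 − 1 = 0.0283, so 1 + r/52 = 1.0283^(1/52).
r/52 = 0.000537, so r = 0.027914 = 2.791%.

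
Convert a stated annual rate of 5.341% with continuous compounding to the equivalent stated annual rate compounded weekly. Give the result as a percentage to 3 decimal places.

5.344%

EAR under continuous compounding: e^0.05341 − 1 = 0.054862.
Solve (1 + r/52)^52 = 1.054862: r/52 = 1.054862^(1/52) − 1 = 0.001028, so r = 0.053437 = 5.344%.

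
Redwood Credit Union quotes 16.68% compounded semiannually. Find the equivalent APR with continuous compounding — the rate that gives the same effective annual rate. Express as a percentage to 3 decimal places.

16.021%

EAR = (1 + 0.1668/2)^2 − 1 = 0.173756.
Equivalent continuous rate: r = ln(1 + 0.173756) = 0.160208 = 16.021%.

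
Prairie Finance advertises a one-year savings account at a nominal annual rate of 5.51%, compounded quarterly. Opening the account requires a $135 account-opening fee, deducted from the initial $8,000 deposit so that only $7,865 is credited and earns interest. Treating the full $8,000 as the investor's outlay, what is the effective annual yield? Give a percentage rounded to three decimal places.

3.842%

Value after one year: 7,865 × (1 + 0.0551/4)^4 = 7,865 × 1.056249 = $8,307.40.
Effective yield on the $8,000 outlay: 8,307.40 / 8,000 − 1 = 0.038425 = 3.842%.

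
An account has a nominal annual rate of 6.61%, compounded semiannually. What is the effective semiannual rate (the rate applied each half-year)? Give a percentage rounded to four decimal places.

3.3050%

With a nominal annual rate compounded semiannually, the periodic rate is the nominal rate divided by 2.
i = 0.0661 / 2 = 0.0330500 = 3.3050%.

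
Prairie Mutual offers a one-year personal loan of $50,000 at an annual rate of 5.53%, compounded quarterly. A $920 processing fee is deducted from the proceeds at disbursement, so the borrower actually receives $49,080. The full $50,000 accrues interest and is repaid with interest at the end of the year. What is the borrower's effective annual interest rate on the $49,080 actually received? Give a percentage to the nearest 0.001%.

Amount owed after one year: 50,000 × (1 + 0.0553/4)^4 = 50,000 × 1.056457 = $52,822.87.
Effective rate on net proceeds: 52,822.87 / 49,080 − 1 = 0.076261 = 7.626%.

7.626%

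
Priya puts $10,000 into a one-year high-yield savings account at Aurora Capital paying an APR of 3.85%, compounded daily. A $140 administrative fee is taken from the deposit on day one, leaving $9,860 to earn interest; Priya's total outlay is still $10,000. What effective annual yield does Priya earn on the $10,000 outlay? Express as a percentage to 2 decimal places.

2.47%

Value after one year: 9,860 × (1 + 0.0385/365)^365 = 9,860 × 1.039249 = $10,246.99.
Effective yield on the $10,000 outlay: 10,246.99 / 10,000 − 1 = 0.024699 = 2.47%.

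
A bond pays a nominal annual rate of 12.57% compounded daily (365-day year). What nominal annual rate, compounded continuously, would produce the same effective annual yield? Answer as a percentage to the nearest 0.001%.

EAR = (1 + 0.1257/365)^365 − 1 = 0.133917.
Equivalent continuous rate: r = ln(1 + 0.133917) = 0.125678 = 12.568%.

12.568%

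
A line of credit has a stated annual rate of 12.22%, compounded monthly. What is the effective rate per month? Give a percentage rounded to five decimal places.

1.01833%

With a nominal annual rate compounded monthly, the periodic rate is the nominal rate divided by 12.
i = 0.1222 / 12 = 0.0101833 = 1.01833%.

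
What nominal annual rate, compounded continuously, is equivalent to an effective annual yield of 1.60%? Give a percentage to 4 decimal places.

Continuous: nominal r satisfies e^r − 1 = 0.0160.
r = ln(1 + 0.0160) = ln(1.0160) = 0.015873 = 1.5873%.

1.5873%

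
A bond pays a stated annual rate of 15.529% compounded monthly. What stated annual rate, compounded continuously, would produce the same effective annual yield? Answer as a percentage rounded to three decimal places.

EAR = (1 + 0.15529/12)^12 − 1 = 0.166834.
Equivalent continuous rate: r = ln(1 + 0.166834) = 0.154294 = 15.429%.

15.429%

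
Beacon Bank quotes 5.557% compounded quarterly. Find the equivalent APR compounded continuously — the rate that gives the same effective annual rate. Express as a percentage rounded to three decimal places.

EAR = (1 + 0.05557/4)^4 − 1 = 0.056739.
Equivalent continuous rate: r = ln(1 + 0.056739) = 0.055188 = 5.519%.

5.519%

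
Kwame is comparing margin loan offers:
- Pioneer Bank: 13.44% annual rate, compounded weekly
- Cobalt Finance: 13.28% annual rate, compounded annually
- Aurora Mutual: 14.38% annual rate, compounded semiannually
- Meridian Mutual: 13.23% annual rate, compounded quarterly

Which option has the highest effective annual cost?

Aurora Mutual

Pioneer Bank: (1 + 0.1344/52)^52 − 1 = 14.365%
Cobalt Finance: compounded annually, EAR = 13.280%
Aurora Mutual: (1 + 0.1438/2)^2 − 1 = 14.897%
Meridian Mutual: (1 + 0.1323/4)^4 − 1 = 13.901%
The highest effective annual rate is Aurora Mutual at 14.897%.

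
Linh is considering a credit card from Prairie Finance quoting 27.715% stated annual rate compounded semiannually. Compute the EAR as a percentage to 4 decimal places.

EAR = (1 + 0.27715/2)^2 − 1.
= 1.296353 − 1 = 29.6353%.

29.6353%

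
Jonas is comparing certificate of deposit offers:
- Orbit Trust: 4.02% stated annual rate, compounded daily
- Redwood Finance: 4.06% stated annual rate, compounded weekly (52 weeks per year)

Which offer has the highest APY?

Redwood Finance

Orbit Trust: (1 + 0.0402/365)^365 − 1 = 4.102%
Redwood Finance: (1 + 0.0406/52)^52 − 1 = 4.142%
The highest effective annual rate is Redwood Finance at 4.142%.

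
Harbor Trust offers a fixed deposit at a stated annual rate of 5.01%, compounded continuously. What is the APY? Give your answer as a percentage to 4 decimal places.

With continuous compounding, EAR = e^0.0501 − 1.
e^0.0501 = 1.051376, so EAR = 0.051376 = 5.1376%.

5.1376%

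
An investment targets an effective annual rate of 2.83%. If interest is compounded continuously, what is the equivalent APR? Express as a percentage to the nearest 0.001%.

Continuous: nominal r satisfies e^r − 1 = 0.0283.
r = ln(1 + 0.0283) = ln(1.0283) = 0.027907 = 2.791%.

2.791%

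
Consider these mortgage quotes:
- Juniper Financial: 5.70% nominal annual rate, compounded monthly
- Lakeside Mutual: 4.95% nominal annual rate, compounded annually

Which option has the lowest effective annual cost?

Lakeside Mutual

Juniper Financial: (1 + 0.0570/12)^12 − 1 = 5.851%
Lakeside Mutual: compounded annually, EAR = 4.950%
The lowest effective annual rate is Lakeside Mutual at 4.950%.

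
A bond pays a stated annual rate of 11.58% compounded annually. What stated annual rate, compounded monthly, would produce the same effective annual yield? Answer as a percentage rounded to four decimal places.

11.0073%

Compounded annually, EAR = nominal = 0.115800.
Solve (1 + r/12)^12 = 1.115800: r/12 = 1.115800^(1/12) − 1 = 0.009173, so r = 0.110073 = 11.0073%.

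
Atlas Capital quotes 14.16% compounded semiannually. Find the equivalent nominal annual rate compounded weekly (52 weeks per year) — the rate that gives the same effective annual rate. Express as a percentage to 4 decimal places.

13.6992%

EAR = (1 + 0.1416/2)^2 − 1 = 0.146613.
Solve (1 + r/52)^52 = 1.146613: r/52 = 1.146613^(1/52) − 1 = 0.002634, so r = 0.136992 = 13.6992%.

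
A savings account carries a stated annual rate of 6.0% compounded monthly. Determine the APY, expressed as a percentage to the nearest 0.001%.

EAR = (1 + 0.060/12)^12 − 1.
= (1 + 0.005000)^12 − 1 = 1.061678 − 1 = 6.168%.

6.168%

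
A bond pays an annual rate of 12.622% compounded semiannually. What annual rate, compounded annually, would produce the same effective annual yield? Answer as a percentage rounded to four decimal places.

EAR = (1 + 0.12622/2)^2 − 1 = 0.130203.
Compounded annually, the equivalent nominal rate is the EAR itself: 13.0203%.

13.0203%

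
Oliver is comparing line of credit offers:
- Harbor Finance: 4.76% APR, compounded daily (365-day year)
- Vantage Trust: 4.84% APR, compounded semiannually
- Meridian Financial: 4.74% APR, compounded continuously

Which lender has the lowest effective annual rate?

Meridian Financial

Harbor Finance: (1 + 0.0476/365)^365 − 1 = 4.875%
Vantage Trust: (1 + 0.0484/2)^2 − 1 = 4.899%
Meridian Financial: e^0.0474 − 1 = 4.854%
The lowest effective annual rate is Meridian Financial at 4.854%.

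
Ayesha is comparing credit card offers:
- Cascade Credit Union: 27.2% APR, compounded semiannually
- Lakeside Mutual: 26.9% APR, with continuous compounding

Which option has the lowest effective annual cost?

Cascade Credit Union

Cascade Credit Union: (1 + 0.272/2)^2 − 1 = 29.050%
Lakeside Mutual: e^0.269 − 1 = 30.866%
The lowest effective annual rate is Cascade Credit Union at 29.050%.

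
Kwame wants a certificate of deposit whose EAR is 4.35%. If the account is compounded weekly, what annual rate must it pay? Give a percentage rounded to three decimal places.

4.260%

(1 + r/52)^52 − 1 = 0.0435, so 1 + r/52 = 1.0435^(1/52).
r/52 = 0.000819, so r = 0.042598 = 4.260%.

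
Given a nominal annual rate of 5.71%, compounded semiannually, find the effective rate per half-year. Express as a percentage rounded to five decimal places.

With a nominal annual rate compounded semiannually, the periodic rate is the nominal rate divided by 2.
i = 0.0571 / 2 = 0.0285500 = 2.85500%.

2.85500%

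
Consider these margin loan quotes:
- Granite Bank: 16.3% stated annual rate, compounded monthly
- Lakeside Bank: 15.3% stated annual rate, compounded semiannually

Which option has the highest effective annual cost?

Granite Bank

Granite Bank: (1 + 0.163/12)^12 − 1 = 17.575%
Lakeside Bank: (1 + 0.153/2)^2 − 1 = 15.885%
The highest effective annual rate is Granite Bank at 17.575%.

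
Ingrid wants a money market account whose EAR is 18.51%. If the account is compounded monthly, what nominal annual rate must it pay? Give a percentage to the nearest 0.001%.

(1 + r/12)^12 − 1 = 0.1851, so 1 + r/12 = 1.1851^(1/12).
r/12 = 0.014253, so r = 0.171035 = 17.103%.

17.103%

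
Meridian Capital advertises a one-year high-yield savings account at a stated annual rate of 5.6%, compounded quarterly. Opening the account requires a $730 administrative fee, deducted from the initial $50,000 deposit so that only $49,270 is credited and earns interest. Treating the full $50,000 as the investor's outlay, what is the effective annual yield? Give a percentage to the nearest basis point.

Value after one year: 49,270 × (1 + 0.056/4)^4 = 49,270 × 1.057187 = $52,087.60.
Effective yield on the $50,000 outlay: 52,087.60 / 50,000 − 1 = 0.041752 = 4.18%.

4.18%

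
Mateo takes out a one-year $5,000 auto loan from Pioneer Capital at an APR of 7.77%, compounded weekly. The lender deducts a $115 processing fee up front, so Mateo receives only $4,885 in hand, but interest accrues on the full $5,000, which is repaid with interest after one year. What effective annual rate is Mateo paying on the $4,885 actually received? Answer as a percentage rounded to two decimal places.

10.62%

Amount owed after one year: 5,000 × (1 + 0.0777/52)^52 = 5,000 × 1.080736 = $5,403.68.
Effective rate on net proceeds: 5,403.68 / 4,885 − 1 = 0.106178 = 10.62%.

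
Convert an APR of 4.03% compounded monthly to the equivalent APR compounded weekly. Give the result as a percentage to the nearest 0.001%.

4.025%

EAR = (1 + 0.0403/12)^12 − 1 = 0.041053.
Solve (1 + r/52)^52 = 1.041053: r/52 = 1.041053^(1/52) − 1 = 0.000774, so r = 0.040248 = 4.025%.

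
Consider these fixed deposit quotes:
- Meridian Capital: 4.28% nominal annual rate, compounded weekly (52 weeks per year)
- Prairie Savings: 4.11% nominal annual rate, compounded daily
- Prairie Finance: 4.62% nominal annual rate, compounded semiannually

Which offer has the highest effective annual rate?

Prairie Finance

Meridian Capital: (1 + 0.0428/52)^52 − 1 = 4.371%
Prairie Savings: (1 + 0.0411/365)^365 − 1 = 4.195%
Prairie Finance: (1 + 0.0462/2)^2 − 1 = 4.673%
The highest effective annual rate is Prairie Finance at 4.673%.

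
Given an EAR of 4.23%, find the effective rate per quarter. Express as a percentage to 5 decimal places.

1.04113%

The per-quarter rate i satisfies (1 + i)^4 = 1 + 0.0423.
i = 1.0423^(1/4) − 1 = 0.0104113 = 1.04113%.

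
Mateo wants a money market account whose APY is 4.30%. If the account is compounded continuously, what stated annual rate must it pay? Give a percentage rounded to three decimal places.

4.210%

Continuous: nominal r satisfies e^r − 1 = 0.0430.
r = ln(1 + 0.0430) = ln(1.0430) = 0.042101 = 4.210%.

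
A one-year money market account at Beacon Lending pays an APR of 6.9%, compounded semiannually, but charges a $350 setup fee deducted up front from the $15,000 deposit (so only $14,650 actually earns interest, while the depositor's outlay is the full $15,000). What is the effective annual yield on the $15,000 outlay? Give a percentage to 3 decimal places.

4.522%

Value after one year: 14,650 × (1 + 0.069/2)^2 = 14,650 × 1.070190 = $15,678.29.
Effective yield on the $15,000 outlay: 15,678.29 / 15,000 − 1 = 0.045219 = 4.522%.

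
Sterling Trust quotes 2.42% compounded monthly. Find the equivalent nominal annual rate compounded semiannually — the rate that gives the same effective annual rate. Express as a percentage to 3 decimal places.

EAR = (1 + 0.0242/12)^12 − 1 = 0.024470.
Solve (1 + r/2)^2 = 1.024470: r/2 = 1.024470^(1/2) − 1 = 0.012161, so r = 0.024322 = 2.432%.

2.432%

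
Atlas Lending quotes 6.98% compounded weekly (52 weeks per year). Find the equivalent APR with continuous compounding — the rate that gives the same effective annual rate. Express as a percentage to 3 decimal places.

6.975%

EAR = (1 + 0.0698/52)^52 − 1 = 0.072244.
Equivalent continuous rate: r = ln(1 + 0.072244) = 0.069753 = 6.975%.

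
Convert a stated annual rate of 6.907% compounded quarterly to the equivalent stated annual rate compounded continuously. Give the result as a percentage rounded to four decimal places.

6.8480%

EAR = (1 + 0.06907/4)^4 − 1 = 0.070880.
Equivalent continuous rate: r = ln(1 + 0.070880) = 0.068480 = 6.8480%.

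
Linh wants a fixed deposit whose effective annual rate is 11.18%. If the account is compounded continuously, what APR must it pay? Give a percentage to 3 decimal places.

10.598%

Continuous: nominal r satisfies e^r − 1 = 0.1118.
r = ln(1 + 0.1118) = ln(1.1118) = 0.105980 = 10.598%.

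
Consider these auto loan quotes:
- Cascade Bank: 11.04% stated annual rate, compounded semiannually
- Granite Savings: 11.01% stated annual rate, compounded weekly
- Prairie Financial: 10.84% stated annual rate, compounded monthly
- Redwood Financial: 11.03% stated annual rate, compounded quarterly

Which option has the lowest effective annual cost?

Cascade Bank: (1 + 0.1104/2)^2 − 1 = 11.345%
Granite Savings: (1 + 0.1101/52)^52 − 1 = 11.626%
Prairie Financial: (1 + 0.1084/12)^12 − 1 = 11.395%
Redwood Financial: (1 + 0.1103/4)^4 − 1 = 11.495%
The lowest effective annual rate is Cascade Bank at 11.345%.

Cascade Bank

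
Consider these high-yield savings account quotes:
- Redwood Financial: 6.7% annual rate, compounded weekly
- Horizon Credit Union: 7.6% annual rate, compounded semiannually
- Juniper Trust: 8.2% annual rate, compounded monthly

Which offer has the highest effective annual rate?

Juniper Trust

Redwood Financial: (1 + 0.067/52)^52 − 1 = 6.925%
Horizon Credit Union: (1 + 0.076/2)^2 − 1 = 7.744%
Juniper Trust: (1 + 0.082/12)^12 − 1 = 8.515%
The highest effective annual rate is Juniper Trust at 8.515%.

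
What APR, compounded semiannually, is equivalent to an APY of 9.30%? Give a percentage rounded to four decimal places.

9.0933%

(1 + r/2)^2 − 1 = 0.0930, so 1 + r/2 = 1.0930^(1/2).
r/2 = 0.045466, so r = 0.090933 = 9.0933%.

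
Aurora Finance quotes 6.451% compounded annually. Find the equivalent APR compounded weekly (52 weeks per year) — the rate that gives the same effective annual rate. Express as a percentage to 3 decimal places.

6.255%

Compounded annually, EAR = nominal = 0.064510.
Solve (1 + r/52)^52 = 1.064510: r/52 = 1.064510^(1/52) − 1 = 0.001203, so r = 0.062552 = 6.255%.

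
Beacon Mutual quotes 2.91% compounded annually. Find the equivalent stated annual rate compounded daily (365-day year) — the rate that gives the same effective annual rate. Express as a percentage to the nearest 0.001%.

Compounded annually, EAR = nominal = 0.029100.
Solve (1 + r/365)^365 = 1.029100: r/365 = 1.029100^(1/365) − 1 = 0.000079, so r = 0.028686 = 2.869%.

2.869%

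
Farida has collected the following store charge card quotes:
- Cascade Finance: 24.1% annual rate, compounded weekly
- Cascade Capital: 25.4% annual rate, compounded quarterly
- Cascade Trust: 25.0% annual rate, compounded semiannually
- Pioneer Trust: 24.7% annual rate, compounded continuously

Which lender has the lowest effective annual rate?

Cascade Finance: (1 + 0.241/52)^52 − 1 = 27.181%
Cascade Capital: (1 + 0.254/4)^4 − 1 = 27.923%
Cascade Trust: (1 + 0.250/2)^2 − 1 = 26.562%
Pioneer Trust: e^0.247 − 1 = 28.018%
The lowest effective annual rate is Cascade Trust at 26.562%.

Cascade Trust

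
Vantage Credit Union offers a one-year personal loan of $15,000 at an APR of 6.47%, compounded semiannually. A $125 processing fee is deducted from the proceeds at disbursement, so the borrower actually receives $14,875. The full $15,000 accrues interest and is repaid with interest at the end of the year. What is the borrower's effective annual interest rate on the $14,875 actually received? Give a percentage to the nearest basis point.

7.47%

Amount owed after one year: 15,000 × (1 + 0.0647/2)^2 = 15,000 × 1.065747 = $15,986.20.
Effective rate on net proceeds: 15,986.20 / 14,875 − 1 = 0.074702 = 7.47%.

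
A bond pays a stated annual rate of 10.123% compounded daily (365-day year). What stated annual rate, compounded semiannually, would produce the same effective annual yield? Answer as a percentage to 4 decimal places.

EAR = (1 + 0.10123/365)^365 − 1 = 0.106516.
Solve (1 + r/2)^2 = 1.106516: r/2 = 1.106516^(1/2) − 1 = 0.051910, so r = 0.103821 = 10.3821%.

10.3821%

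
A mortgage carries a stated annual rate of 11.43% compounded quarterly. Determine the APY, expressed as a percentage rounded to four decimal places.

EAR = (1 + 0.1143/4)^4 − 1.
= (1 + 0.028575)^4 − 1 = 1.119293 − 1 = 11.9293%.

11.9293%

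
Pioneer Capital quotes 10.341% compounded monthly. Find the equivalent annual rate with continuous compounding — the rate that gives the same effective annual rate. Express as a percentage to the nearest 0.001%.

10.297%

EAR = (1 + 0.10341/12)^12 − 1 = 0.108455.
Equivalent continuous rate: r = ln(1 + 0.108455) = 0.102967 = 10.297%.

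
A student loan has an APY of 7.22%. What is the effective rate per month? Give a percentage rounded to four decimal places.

The per-month rate i satisfies (1 + i)^12 = 1 + 0.0722.
i = 1.0722^(1/12) − 1 = 0.0058263 = 0.5826%.

0.5826%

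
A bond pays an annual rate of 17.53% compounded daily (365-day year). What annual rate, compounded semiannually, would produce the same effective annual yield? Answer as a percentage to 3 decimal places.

EAR = (1 + 0.1753/365)^365 − 1 = 0.191553.
Solve (1 + r/2)^2 = 1.191553: r/2 = 1.191553^(1/2) − 1 = 0.091583, so r = 0.183166 = 18.317%.

18.317%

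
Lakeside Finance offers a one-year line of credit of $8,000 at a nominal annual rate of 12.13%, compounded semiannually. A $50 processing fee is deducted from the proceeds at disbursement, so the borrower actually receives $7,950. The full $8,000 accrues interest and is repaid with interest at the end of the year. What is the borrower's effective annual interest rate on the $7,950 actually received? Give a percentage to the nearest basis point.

Amount owed after one year: 8,000 × (1 + 0.1213/2)^2 = 8,000 × 1.124978 = $8,999.83.
Effective rate on net proceeds: 8,999.83 / 7,950 − 1 = 0.132054 = 13.21%.

13.21%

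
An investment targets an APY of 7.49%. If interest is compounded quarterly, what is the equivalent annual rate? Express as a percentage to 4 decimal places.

(1 + r/4)^4 − 1 = 0.0749, so 1 + r/4 = 1.0749^(1/4).
r/4 = 0.018221, so r = 0.072884 = 7.2884%.

7.2884%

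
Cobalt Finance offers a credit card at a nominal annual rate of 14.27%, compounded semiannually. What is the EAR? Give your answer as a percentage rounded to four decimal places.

EAR = (1 + 0.1427/2)^2 − 1.
= (1 + 0.071350)^2 − 1 = 1.147791 − 1 = 14.7791%.

14.7791%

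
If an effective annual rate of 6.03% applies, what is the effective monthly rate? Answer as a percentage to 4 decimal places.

The per-month rate i satisfies (1 + i)^12 = 1 + 0.0603.
i = 1.0603^(1/12) − 1 = 0.0048912 = 0.4891%.

0.4891%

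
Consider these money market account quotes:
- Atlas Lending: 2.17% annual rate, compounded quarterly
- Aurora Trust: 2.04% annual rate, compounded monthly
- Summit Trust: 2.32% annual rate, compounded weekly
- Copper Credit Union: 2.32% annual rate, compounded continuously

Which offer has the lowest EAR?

Atlas Lending: (1 + 0.0217/4)^4 − 1 = 2.188%
Aurora Trust: (1 + 0.0204/12)^12 − 1 = 2.059%
Summit Trust: (1 + 0.0232/52)^52 − 1 = 2.347%
Copper Credit Union: e^0.0232 − 1 = 2.347%
The lowest effective annual rate is Aurora Trust at 2.059%.

Aurora Trust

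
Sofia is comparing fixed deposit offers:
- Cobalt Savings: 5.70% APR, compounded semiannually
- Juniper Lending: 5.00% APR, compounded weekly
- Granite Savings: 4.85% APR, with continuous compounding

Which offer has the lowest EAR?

Cobalt Savings: (1 + 0.0570/2)^2 − 1 = 5.781%
Juniper Lending: (1 + 0.0500/52)^52 − 1 = 5.125%
Granite Savings: e^0.0485 − 1 = 4.970%
The lowest effective annual rate is Granite Savings at 4.970%.

Granite Savings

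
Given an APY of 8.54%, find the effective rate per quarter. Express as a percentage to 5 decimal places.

2.06984%

The per-quarter rate i satisfies (1 + i)^4 = 1 + 0.0854.
i = 1.0854^(1/4) − 1 = 0.0206984 = 2.06984%.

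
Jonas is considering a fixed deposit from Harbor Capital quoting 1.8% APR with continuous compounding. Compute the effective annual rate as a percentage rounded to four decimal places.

With continuous compounding, EAR = e^0.018 − 1.
e^0.018 = 1.018163, so EAR = 0.018163 = 1.8163%.

1.8163%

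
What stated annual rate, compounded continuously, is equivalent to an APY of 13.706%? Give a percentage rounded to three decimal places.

12.845%

Continuous: nominal r satisfies e^r − 1 = 0.13706.
r = ln(1 + 0.13706) = ln(1.13706) = 0.128446 = 12.845%.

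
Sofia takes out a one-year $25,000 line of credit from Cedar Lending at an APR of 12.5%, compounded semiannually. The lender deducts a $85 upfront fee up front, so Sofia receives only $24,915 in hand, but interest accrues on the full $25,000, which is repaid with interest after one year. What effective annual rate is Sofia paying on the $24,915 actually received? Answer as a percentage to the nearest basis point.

Amount owed after one year: 25,000 × (1 + 0.125/2)^2 = 25,000 × 1.128906 = $28,222.66.
Effective rate on net proceeds: 28,222.66 / 24,915 − 1 = 0.132758 = 13.28%.

13.28%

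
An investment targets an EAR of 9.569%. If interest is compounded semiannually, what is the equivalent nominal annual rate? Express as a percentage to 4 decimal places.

9.3504%

(1 + r/2)^2 − 1 = 0.09569, so 1 + r/2 = 1.09569^(1/2).
r/2 = 0.046752, so r = 0.093504 = 9.3504%.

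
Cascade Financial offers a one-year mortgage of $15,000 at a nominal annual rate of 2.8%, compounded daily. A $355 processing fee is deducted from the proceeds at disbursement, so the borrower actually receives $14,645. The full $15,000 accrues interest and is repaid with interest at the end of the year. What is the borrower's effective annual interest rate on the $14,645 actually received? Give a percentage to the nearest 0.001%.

5.332%

Amount owed after one year: 15,000 × (1 + 0.028/365)^365 = 15,000 × 1.028395 = $15,425.92.
Effective rate on net proceeds: 15,425.92 / 14,645 − 1 = 0.053323 = 5.332%.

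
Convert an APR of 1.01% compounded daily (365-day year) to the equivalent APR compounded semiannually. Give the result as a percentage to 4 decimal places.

1.0125%

EAR = (1 + 0.0101/365)^365 − 1 = 0.010151.
Solve (1 + r/2)^2 = 1.010151: r/2 = 1.010151^(1/2) − 1 = 0.005063, so r = 0.010125 = 1.0125%.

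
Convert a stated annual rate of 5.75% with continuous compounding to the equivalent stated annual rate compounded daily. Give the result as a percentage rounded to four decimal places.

5.7505%

EAR under continuous compounding: e^0.0575 − 1 = 0.059185.
Solve (1 + r/365)^365 = 1.059185: r/365 = 1.059185^(1/365) − 1 = 0.000158, so r = 0.057505 = 5.7505%.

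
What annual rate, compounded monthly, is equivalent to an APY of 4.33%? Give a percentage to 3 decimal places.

(1 + r/12)^12 − 1 = 0.0433, so 1 + r/12 = 1.0433^(1/12).
r/12 = 0.003539, so r = 0.042464 = 4.246%.

4.246%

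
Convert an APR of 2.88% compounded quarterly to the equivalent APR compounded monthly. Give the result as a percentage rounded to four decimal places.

2.8731%

EAR = (1 + 0.0288/4)^4 − 1 = 0.029113.
Solve (1 + r/12)^12 = 1.029113: r/12 = 1.029113^(1/12) − 1 = 0.002394, so r = 0.028731 = 2.8731%.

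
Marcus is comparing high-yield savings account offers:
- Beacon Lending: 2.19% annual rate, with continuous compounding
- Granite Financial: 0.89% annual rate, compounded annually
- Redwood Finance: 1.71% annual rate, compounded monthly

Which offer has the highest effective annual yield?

Beacon Lending

Beacon Lending: e^0.0219 − 1 = 2.214%
Granite Financial: compounded annually, EAR = 0.890%
Redwood Finance: (1 + 0.0171/12)^12 − 1 = 1.723%
The highest effective annual rate is Beacon Lending at 2.214%.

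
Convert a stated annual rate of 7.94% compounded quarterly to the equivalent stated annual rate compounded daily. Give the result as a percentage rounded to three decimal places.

EAR = (1 + 0.0794/4)^4 − 1 = 0.081796.
Solve (1 + r/365)^365 = 1.081796: r/365 = 1.081796^(1/365) − 1 = 0.000215, so r = 0.078631 = 7.863%.

7.863%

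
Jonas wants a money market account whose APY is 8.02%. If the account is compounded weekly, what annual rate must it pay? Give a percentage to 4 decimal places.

(1 + r/52)^52 − 1 = 0.0802, so 1 + r/52 = 1.0802^(1/52).
r/52 = 0.001485, so r = 0.077203 = 7.7203%.

7.7203%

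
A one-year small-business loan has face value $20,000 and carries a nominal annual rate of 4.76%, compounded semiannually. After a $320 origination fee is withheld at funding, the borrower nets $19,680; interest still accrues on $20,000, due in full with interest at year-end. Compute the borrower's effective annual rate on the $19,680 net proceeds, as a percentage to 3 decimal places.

Amount owed after one year: 20,000 × (1 + 0.0476/2)^2 = 20,000 × 1.048166 = $20,963.33.
Effective rate on net proceeds: 20,963.33 / 19,680 − 1 = 0.065210 = 6.521%.

6.521%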